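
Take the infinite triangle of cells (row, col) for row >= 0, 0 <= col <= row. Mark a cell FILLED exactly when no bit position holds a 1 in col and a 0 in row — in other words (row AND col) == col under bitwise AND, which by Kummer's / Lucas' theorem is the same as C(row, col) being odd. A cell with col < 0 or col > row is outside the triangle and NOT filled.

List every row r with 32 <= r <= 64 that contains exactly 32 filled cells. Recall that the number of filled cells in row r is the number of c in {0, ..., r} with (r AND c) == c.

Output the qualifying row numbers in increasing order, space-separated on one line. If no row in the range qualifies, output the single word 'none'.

Answer: 47 55 59 61 62

Derivation:
Row r has 2^popcount(r) filled cells, so we need popcount(r) = log2(32) = 5.
Scan r = 32..64 and keep those with exactly 5 one-bits:
r=32=100000 popcount=1 -> skip
r=33=100001 popcount=2 -> skip
r=34=100010 popcount=2 -> skip
r=35=100011 popcount=3 -> skip
r=36=100100 popcount=2 -> skip
r=37=100101 popcount=3 -> skip
r=38=100110 popcount=3 -> skip
r=39=100111 popcount=4 -> skip
r=40=101000 popcount=2 -> skip
r=41=101001 popcount=3 -> skip
r=42=101010 popcount=3 -> skip
r=43=101011 popcount=4 -> skip
r=44=101100 popcount=3 -> skip
r=45=101101 popcount=4 -> skip
r=46=101110 popcount=4 -> skip
r=47=101111 popcount=5 -> KEEP
r=48=110000 popcount=2 -> skip
r=49=110001 popcount=3 -> skip
r=50=110010 popcount=3 -> skip
r=51=110011 popcount=4 -> skip
r=52=110100 popcount=3 -> skip
r=53=110101 popcount=4 -> skip
r=54=110110 popcount=4 -> skip
r=55=110111 popcount=5 -> KEEP
r=56=111000 popcount=3 -> skip
r=57=111001 popcount=4 -> skip
r=58=111010 popcount=4 -> skip
r=59=111011 popcount=5 -> KEEP
r=60=111100 popcount=4 -> skip
r=61=111101 popcount=5 -> KEEP
r=62=111110 popcount=5 -> KEEP
r=63=111111 popcount=6 -> skip
r=64=1000000 popcount=1 -> skip
Kept rows: 47 55 59 61 62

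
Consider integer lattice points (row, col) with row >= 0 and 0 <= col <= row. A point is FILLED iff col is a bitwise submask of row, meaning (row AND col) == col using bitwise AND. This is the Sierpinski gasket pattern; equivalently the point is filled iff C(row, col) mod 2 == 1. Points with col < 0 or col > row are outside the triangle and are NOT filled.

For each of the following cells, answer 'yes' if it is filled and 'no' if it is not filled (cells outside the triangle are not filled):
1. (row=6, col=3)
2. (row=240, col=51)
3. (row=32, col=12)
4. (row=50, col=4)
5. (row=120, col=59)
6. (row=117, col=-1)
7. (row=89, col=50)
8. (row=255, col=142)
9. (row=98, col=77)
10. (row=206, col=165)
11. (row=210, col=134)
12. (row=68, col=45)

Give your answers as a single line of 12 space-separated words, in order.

(6,3): row=0b110, col=0b11, row AND col = 0b10 = 2; 2 != 3 -> empty
(240,51): row=0b11110000, col=0b110011, row AND col = 0b110000 = 48; 48 != 51 -> empty
(32,12): row=0b100000, col=0b1100, row AND col = 0b0 = 0; 0 != 12 -> empty
(50,4): row=0b110010, col=0b100, row AND col = 0b0 = 0; 0 != 4 -> empty
(120,59): row=0b1111000, col=0b111011, row AND col = 0b111000 = 56; 56 != 59 -> empty
(117,-1): col outside [0, 117] -> not filled
(89,50): row=0b1011001, col=0b110010, row AND col = 0b10000 = 16; 16 != 50 -> empty
(255,142): row=0b11111111, col=0b10001110, row AND col = 0b10001110 = 142; 142 == 142 -> filled
(98,77): row=0b1100010, col=0b1001101, row AND col = 0b1000000 = 64; 64 != 77 -> empty
(206,165): row=0b11001110, col=0b10100101, row AND col = 0b10000100 = 132; 132 != 165 -> empty
(210,134): row=0b11010010, col=0b10000110, row AND col = 0b10000010 = 130; 130 != 134 -> empty
(68,45): row=0b1000100, col=0b101101, row AND col = 0b100 = 4; 4 != 45 -> empty

Answer: no no no no no no no yes no no no no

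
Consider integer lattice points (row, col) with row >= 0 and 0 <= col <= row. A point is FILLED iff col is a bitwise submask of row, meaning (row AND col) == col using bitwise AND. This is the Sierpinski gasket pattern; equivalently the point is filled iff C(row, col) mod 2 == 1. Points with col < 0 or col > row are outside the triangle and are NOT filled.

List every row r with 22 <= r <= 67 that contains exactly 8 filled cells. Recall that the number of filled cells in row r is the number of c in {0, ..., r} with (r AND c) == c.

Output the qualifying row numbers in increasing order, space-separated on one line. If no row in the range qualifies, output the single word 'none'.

Row r has 2^popcount(r) filled cells, so we need popcount(r) = log2(8) = 3.
Scan r = 22..67 and keep those with exactly 3 one-bits:
r=22=10110 popcount=3 -> KEEP
r=23=10111 popcount=4 -> skip
r=24=11000 popcount=2 -> skip
r=25=11001 popcount=3 -> KEEP
r=26=11010 popcount=3 -> KEEP
r=27=11011 popcount=4 -> skip
r=28=11100 popcount=3 -> KEEP
r=29=11101 popcount=4 -> skip
r=30=11110 popcount=4 -> skip
r=31=11111 popcount=5 -> skip
r=32=100000 popcount=1 -> skip
r=33=100001 popcount=2 -> skip
r=34=100010 popcount=2 -> skip
r=35=100011 popcount=3 -> KEEP
r=36=100100 popcount=2 -> skip
r=37=100101 popcount=3 -> KEEP
r=38=100110 popcount=3 -> KEEP
r=39=100111 popcount=4 -> skip
r=40=101000 popcount=2 -> skip
r=41=101001 popcount=3 -> KEEP
r=42=101010 popcount=3 -> KEEP
r=43=101011 popcount=4 -> skip
r=44=101100 popcount=3 -> KEEP
r=45=101101 popcount=4 -> skip
r=46=101110 popcount=4 -> skip
r=47=101111 popcount=5 -> skip
r=48=110000 popcount=2 -> skip
r=49=110001 popcount=3 -> KEEP
r=50=110010 popcount=3 -> KEEP
r=51=110011 popcount=4 -> skip
r=52=110100 popcount=3 -> KEEP
r=53=110101 popcount=4 -> skip
r=54=110110 popcount=4 -> skip
r=55=110111 popcount=5 -> skip
r=56=111000 popcount=3 -> KEEP
r=57=111001 popcount=4 -> skip
r=58=111010 popcount=4 -> skip
r=59=111011 popcount=5 -> skip
r=60=111100 popcount=4 -> skip
r=61=111101 popcount=5 -> skip
r=62=111110 popcount=5 -> skip
r=63=111111 popcount=6 -> skip
r=64=1000000 popcount=1 -> skip
r=65=1000001 popcount=2 -> skip
r=66=1000010 popcount=2 -> skip
r=67=1000011 popcount=3 -> KEEP
Kept rows: 22 25 26 28 35 37 38 41 42 44 49 50 52 56 67

Answer: 22 25 26 28 35 37 38 41 42 44 49 50 52 56 67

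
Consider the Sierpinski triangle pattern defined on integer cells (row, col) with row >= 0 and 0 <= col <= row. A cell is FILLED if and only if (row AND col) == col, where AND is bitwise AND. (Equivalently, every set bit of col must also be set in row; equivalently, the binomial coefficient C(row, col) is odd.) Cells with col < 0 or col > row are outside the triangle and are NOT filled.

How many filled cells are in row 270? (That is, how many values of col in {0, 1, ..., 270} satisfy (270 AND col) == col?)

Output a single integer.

270 in binary = 100001110
popcount(270) = number of 1-bits in 100001110 = 4
A col c satisfies (270 AND c) == c iff every set bit of c is also set in 270; each of the 4 set bits of 270 can independently be on or off in c.
count = 2^4 = 16

Answer: 16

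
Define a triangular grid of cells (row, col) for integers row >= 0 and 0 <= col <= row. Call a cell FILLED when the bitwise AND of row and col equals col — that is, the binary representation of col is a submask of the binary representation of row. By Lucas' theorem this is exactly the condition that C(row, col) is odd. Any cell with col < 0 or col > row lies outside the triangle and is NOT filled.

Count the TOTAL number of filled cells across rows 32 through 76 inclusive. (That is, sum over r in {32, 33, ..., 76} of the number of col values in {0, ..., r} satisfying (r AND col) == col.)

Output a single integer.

r32=100000 pc1: +2 =2
r33=100001 pc2: +4 =6
r34=100010 pc2: +4 =10
r35=100011 pc3: +8 =18
r36=100100 pc2: +4 =22
r37=100101 pc3: +8 =30
r38=100110 pc3: +8 =38
r39=100111 pc4: +16 =54
r40=101000 pc2: +4 =58
r41=101001 pc3: +8 =66
r42=101010 pc3: +8 =74
r43=101011 pc4: +16 =90
r44=101100 pc3: +8 =98
r45=101101 pc4: +16 =114
r46=101110 pc4: +16 =130
r47=101111 pc5: +32 =162
r48=110000 pc2: +4 =166
r49=110001 pc3: +8 =174
r50=110010 pc3: +8 =182
r51=110011 pc4: +16 =198
r52=110100 pc3: +8 =206
r53=110101 pc4: +16 =222
r54=110110 pc4: +16 =238
r55=110111 pc5: +32 =270
r56=111000 pc3: +8 =278
r57=111001 pc4: +16 =294
r58=111010 pc4: +16 =310
r59=111011 pc5: +32 =342
r60=111100 pc4: +16 =358
r61=111101 pc5: +32 =390
r62=111110 pc5: +32 =422
r63=111111 pc6: +64 =486
r64=1000000 pc1: +2 =488
r65=1000001 pc2: +4 =492
r66=1000010 pc2: +4 =496
r67=1000011 pc3: +8 =504
r68=1000100 pc2: +4 =508
r69=1000101 pc3: +8 =516
r70=1000110 pc3: +8 =524
r71=1000111 pc4: +16 =540
r72=1001000 pc2: +4 =544
r73=1001001 pc3: +8 =552
r74=1001010 pc3: +8 =560
r75=1001011 pc4: +16 =576
r76=1001100 pc3: +8 =584

Answer: 584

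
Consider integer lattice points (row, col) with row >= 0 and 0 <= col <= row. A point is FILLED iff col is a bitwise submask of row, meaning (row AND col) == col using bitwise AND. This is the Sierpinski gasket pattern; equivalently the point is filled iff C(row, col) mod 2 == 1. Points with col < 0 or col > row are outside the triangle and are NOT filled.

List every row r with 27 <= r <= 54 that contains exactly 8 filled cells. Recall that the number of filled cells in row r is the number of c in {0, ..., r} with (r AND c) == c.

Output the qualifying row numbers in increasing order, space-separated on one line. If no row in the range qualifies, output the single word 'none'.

Answer: 28 35 37 38 41 42 44 49 50 52

Derivation:
Row r has 2^popcount(r) filled cells, so we need popcount(r) = log2(8) = 3.
Scan r = 27..54 and keep those with exactly 3 one-bits:
r=27=11011 popcount=4 -> skip
r=28=11100 popcount=3 -> KEEP
r=29=11101 popcount=4 -> skip
r=30=11110 popcount=4 -> skip
r=31=11111 popcount=5 -> skip
r=32=100000 popcount=1 -> skip
r=33=100001 popcount=2 -> skip
r=34=100010 popcount=2 -> skip
r=35=100011 popcount=3 -> KEEP
r=36=100100 popcount=2 -> skip
r=37=100101 popcount=3 -> KEEP
r=38=100110 popcount=3 -> KEEP
r=39=100111 popcount=4 -> skip
r=40=101000 popcount=2 -> skip
r=41=101001 popcount=3 -> KEEP
r=42=101010 popcount=3 -> KEEP
r=43=101011 popcount=4 -> skip
r=44=101100 popcount=3 -> KEEP
r=45=101101 popcount=4 -> skip
r=46=101110 popcount=4 -> skip
r=47=101111 popcount=5 -> skip
r=48=110000 popcount=2 -> skip
r=49=110001 popcount=3 -> KEEP
r=50=110010 popcount=3 -> KEEP
r=51=110011 popcount=4 -> skip
r=52=110100 popcount=3 -> KEEP
r=53=110101 popcount=4 -> skip
r=54=110110 popcount=4 -> skip
Kept rows: 28 35 37 38 41 42 44 49 50 52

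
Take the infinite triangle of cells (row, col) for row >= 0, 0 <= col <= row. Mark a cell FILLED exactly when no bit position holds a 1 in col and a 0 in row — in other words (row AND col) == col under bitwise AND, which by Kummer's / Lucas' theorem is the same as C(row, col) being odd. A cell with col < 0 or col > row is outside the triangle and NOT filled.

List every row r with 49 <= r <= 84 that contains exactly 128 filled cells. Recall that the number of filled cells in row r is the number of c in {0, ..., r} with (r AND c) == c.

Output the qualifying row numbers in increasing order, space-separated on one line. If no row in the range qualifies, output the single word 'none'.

Row r has 2^popcount(r) filled cells, so we need popcount(r) = log2(128) = 7.
Scan r = 49..84 and keep those with exactly 7 one-bits:
r=49=110001 popcount=3 -> skip
r=50=110010 popcount=3 -> skip
r=51=110011 popcount=4 -> skip
r=52=110100 popcount=3 -> skip
r=53=110101 popcount=4 -> skip
r=54=110110 popcount=4 -> skip
r=55=110111 popcount=5 -> skip
r=56=111000 popcount=3 -> skip
r=57=111001 popcount=4 -> skip
r=58=111010 popcount=4 -> skip
r=59=111011 popcount=5 -> skip
r=60=111100 popcount=4 -> skip
r=61=111101 popcount=5 -> skip
r=62=111110 popcount=5 -> skip
r=63=111111 popcount=6 -> skip
r=64=1000000 popcount=1 -> skip
r=65=1000001 popcount=2 -> skip
r=66=1000010 popcount=2 -> skip
r=67=1000011 popcount=3 -> skip
r=68=1000100 popcount=2 -> skip
r=69=1000101 popcount=3 -> skip
r=70=1000110 popcount=3 -> skip
r=71=1000111 popcount=4 -> skip
r=72=1001000 popcount=2 -> skip
r=73=1001001 popcount=3 -> skip
r=74=1001010 popcount=3 -> skip
r=75=1001011 popcount=4 -> skip
r=76=1001100 popcount=3 -> skip
r=77=1001101 popcount=4 -> skip
r=78=1001110 popcount=4 -> skip
r=79=1001111 popcount=5 -> skip
r=80=1010000 popcount=2 -> skip
r=81=1010001 popcount=3 -> skip
r=82=1010010 popcount=3 -> skip
r=83=1010011 popcount=4 -> skip
r=84=1010100 popcount=3 -> skip
Kept rows: none

Answer: none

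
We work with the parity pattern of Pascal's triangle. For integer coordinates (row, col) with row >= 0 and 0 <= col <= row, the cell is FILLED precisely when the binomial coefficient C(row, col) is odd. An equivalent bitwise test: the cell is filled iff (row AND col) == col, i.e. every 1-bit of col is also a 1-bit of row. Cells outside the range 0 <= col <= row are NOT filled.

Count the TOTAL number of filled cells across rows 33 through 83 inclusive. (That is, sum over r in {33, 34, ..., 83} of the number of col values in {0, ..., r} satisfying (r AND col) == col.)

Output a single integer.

Answer: 682

Derivation:
r33=100001 pc2: +4 =4
r34=100010 pc2: +4 =8
r35=100011 pc3: +8 =16
r36=100100 pc2: +4 =20
r37=100101 pc3: +8 =28
r38=100110 pc3: +8 =36
r39=100111 pc4: +16 =52
r40=101000 pc2: +4 =56
r41=101001 pc3: +8 =64
r42=101010 pc3: +8 =72
r43=101011 pc4: +16 =88
r44=101100 pc3: +8 =96
r45=101101 pc4: +16 =112
r46=101110 pc4: +16 =128
r47=101111 pc5: +32 =160
r48=110000 pc2: +4 =164
r49=110001 pc3: +8 =172
r50=110010 pc3: +8 =180
r51=110011 pc4: +16 =196
r52=110100 pc3: +8 =204
r53=110101 pc4: +16 =220
r54=110110 pc4: +16 =236
r55=110111 pc5: +32 =268
r56=111000 pc3: +8 =276
r57=111001 pc4: +16 =292
r58=111010 pc4: +16 =308
r59=111011 pc5: +32 =340
r60=111100 pc4: +16 =356
r61=111101 pc5: +32 =388
r62=111110 pc5: +32 =420
r63=111111 pc6: +64 =484
r64=1000000 pc1: +2 =486
r65=1000001 pc2: +4 =490
r66=1000010 pc2: +4 =494
r67=1000011 pc3: +8 =502
r68=1000100 pc2: +4 =506
r69=1000101 pc3: +8 =514
r70=1000110 pc3: +8 =522
r71=1000111 pc4: +16 =538
r72=1001000 pc2: +4 =542
r73=1001001 pc3: +8 =550
r74=1001010 pc3: +8 =558
r75=1001011 pc4: +16 =574
r76=1001100 pc3: +8 =582
r77=1001101 pc4: +16 =598
r78=1001110 pc4: +16 =614
r79=1001111 pc5: +32 =646
r80=1010000 pc2: +4 =650
r81=1010001 pc3: +8 =658
r82=1010010 pc3: +8 =666
r83=1010011 pc4: +16 =682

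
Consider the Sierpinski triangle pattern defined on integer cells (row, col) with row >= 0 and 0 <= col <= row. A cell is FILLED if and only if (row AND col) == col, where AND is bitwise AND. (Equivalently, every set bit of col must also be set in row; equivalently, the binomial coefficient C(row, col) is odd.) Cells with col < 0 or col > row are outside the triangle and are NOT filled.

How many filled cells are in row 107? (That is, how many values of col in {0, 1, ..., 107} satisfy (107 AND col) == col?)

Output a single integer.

Answer: 32

Derivation:
107 in binary = 1101011
popcount(107) = number of 1-bits in 1101011 = 5
A col c satisfies (107 AND c) == c iff every set bit of c is also set in 107; each of the 5 set bits of 107 can independently be on or off in c.
count = 2^5 = 32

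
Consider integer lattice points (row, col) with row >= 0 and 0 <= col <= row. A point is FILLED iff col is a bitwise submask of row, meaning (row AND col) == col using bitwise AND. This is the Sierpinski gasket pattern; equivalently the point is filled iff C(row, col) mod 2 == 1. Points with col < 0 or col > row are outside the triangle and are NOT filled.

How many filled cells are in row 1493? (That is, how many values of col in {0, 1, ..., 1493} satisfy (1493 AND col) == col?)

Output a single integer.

1493 in binary = 10111010101
popcount(1493) = number of 1-bits in 10111010101 = 7
A col c satisfies (1493 AND c) == c iff every set bit of c is also set in 1493; each of the 7 set bits of 1493 can independently be on or off in c.
count = 2^7 = 128

Answer: 128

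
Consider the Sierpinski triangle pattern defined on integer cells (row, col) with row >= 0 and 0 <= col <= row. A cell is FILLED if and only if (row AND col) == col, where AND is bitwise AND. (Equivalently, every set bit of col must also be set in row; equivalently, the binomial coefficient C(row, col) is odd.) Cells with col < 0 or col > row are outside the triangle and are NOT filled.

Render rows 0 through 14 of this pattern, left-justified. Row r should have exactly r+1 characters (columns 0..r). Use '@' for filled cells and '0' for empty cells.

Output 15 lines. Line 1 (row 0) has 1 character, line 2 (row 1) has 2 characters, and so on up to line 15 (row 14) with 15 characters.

Answer: @
@@
@0@
@@@@
@000@
@@00@@
@0@0@0@
@@@@@@@@
@0000000@
@@000000@@
@0@00000@0@
@@@@0000@@@@
@000@000@000@
@@00@@00@@00@@
@0@0@0@0@0@0@0@

Derivation:
r0=0: @
r1=1: @@
r2=10: @0@
r3=11: @@@@
r4=100: @000@
r5=101: @@00@@
r6=110: @0@0@0@
r7=111: @@@@@@@@
r8=1000: @0000000@
r9=1001: @@000000@@
r10=1010: @0@00000@0@
r11=1011: @@@@0000@@@@
r12=1100: @000@000@000@
r13=1101: @@00@@00@@00@@
r14=1110: @0@0@0@0@0@0@0@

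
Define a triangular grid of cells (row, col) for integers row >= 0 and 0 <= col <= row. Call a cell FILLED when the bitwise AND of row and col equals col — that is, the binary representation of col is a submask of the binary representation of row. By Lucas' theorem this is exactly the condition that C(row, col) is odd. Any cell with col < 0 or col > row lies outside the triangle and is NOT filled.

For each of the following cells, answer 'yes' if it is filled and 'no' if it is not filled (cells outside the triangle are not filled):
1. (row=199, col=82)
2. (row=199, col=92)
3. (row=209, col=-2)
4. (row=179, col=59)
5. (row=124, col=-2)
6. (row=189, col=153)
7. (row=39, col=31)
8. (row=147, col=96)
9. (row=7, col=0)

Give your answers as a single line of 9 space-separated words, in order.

(199,82): row=0b11000111, col=0b1010010, row AND col = 0b1000010 = 66; 66 != 82 -> empty
(199,92): row=0b11000111, col=0b1011100, row AND col = 0b1000100 = 68; 68 != 92 -> empty
(209,-2): col outside [0, 209] -> not filled
(179,59): row=0b10110011, col=0b111011, row AND col = 0b110011 = 51; 51 != 59 -> empty
(124,-2): col outside [0, 124] -> not filled
(189,153): row=0b10111101, col=0b10011001, row AND col = 0b10011001 = 153; 153 == 153 -> filled
(39,31): row=0b100111, col=0b11111, row AND col = 0b111 = 7; 7 != 31 -> empty
(147,96): row=0b10010011, col=0b1100000, row AND col = 0b0 = 0; 0 != 96 -> empty
(7,0): row=0b111, col=0b0, row AND col = 0b0 = 0; 0 == 0 -> filled

Answer: no no no no no yes no no yes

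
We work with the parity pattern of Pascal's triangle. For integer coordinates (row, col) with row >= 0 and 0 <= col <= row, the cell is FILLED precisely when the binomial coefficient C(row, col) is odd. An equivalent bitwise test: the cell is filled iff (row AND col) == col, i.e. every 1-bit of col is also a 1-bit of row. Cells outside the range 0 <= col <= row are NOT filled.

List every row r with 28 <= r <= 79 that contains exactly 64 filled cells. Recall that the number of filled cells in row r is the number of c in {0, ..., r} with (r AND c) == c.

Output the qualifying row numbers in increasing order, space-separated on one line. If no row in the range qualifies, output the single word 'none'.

Row r has 2^popcount(r) filled cells, so we need popcount(r) = log2(64) = 6.
Scan r = 28..79 and keep those with exactly 6 one-bits:
r=28=11100 popcount=3 -> skip
r=29=11101 popcount=4 -> skip
r=30=11110 popcount=4 -> skip
r=31=11111 popcount=5 -> skip
r=32=100000 popcount=1 -> skip
r=33=100001 popcount=2 -> skip
r=34=100010 popcount=2 -> skip
r=35=100011 popcount=3 -> skip
r=36=100100 popcount=2 -> skip
r=37=100101 popcount=3 -> skip
r=38=100110 popcount=3 -> skip
r=39=100111 popcount=4 -> skip
r=40=101000 popcount=2 -> skip
r=41=101001 popcount=3 -> skip
r=42=101010 popcount=3 -> skip
r=43=101011 popcount=4 -> skip
r=44=101100 popcount=3 -> skip
r=45=101101 popcount=4 -> skip
r=46=101110 popcount=4 -> skip
r=47=101111 popcount=5 -> skip
r=48=110000 popcount=2 -> skip
r=49=110001 popcount=3 -> skip
r=50=110010 popcount=3 -> skip
r=51=110011 popcount=4 -> skip
r=52=110100 popcount=3 -> skip
r=53=110101 popcount=4 -> skip
r=54=110110 popcount=4 -> skip
r=55=110111 popcount=5 -> skip
r=56=111000 popcount=3 -> skip
r=57=111001 popcount=4 -> skip
r=58=111010 popcount=4 -> skip
r=59=111011 popcount=5 -> skip
r=60=111100 popcount=4 -> skip
r=61=111101 popcount=5 -> skip
r=62=111110 popcount=5 -> skip
r=63=111111 popcount=6 -> KEEP
r=64=1000000 popcount=1 -> skip
r=65=1000001 popcount=2 -> skip
r=66=1000010 popcount=2 -> skip
r=67=1000011 popcount=3 -> skip
r=68=1000100 popcount=2 -> skip
r=69=1000101 popcount=3 -> skip
r=70=1000110 popcount=3 -> skip
r=71=1000111 popcount=4 -> skip
r=72=1001000 popcount=2 -> skip
r=73=1001001 popcount=3 -> skip
r=74=1001010 popcount=3 -> skip
r=75=1001011 popcount=4 -> skip
r=76=1001100 popcount=3 -> skip
r=77=1001101 popcount=4 -> skip
r=78=1001110 popcount=4 -> skip
r=79=1001111 popcount=5 -> skip
Kept rows: 63

Answer: 63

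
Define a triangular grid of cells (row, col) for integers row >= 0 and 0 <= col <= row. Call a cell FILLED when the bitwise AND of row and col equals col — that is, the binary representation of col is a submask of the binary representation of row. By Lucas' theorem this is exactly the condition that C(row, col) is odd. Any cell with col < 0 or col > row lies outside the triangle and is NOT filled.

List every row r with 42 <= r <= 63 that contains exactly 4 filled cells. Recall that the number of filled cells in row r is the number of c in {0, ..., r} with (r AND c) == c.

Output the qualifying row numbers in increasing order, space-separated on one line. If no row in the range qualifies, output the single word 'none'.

Answer: 48

Derivation:
Row r has 2^popcount(r) filled cells, so we need popcount(r) = log2(4) = 2.
Scan r = 42..63 and keep those with exactly 2 one-bits:
r=42=101010 popcount=3 -> skip
r=43=101011 popcount=4 -> skip
r=44=101100 popcount=3 -> skip
r=45=101101 popcount=4 -> skip
r=46=101110 popcount=4 -> skip
r=47=101111 popcount=5 -> skip
r=48=110000 popcount=2 -> KEEP
r=49=110001 popcount=3 -> skip
r=50=110010 popcount=3 -> skip
r=51=110011 popcount=4 -> skip
r=52=110100 popcount=3 -> skip
r=53=110101 popcount=4 -> skip
r=54=110110 popcount=4 -> skip
r=55=110111 popcount=5 -> skip
r=56=111000 popcount=3 -> skip
r=57=111001 popcount=4 -> skip
r=58=111010 popcount=4 -> skip
r=59=111011 popcount=5 -> skip
r=60=111100 popcount=4 -> skip
r=61=111101 popcount=5 -> skip
r=62=111110 popcount=5 -> skip
r=63=111111 popcount=6 -> skip
Kept rows: 48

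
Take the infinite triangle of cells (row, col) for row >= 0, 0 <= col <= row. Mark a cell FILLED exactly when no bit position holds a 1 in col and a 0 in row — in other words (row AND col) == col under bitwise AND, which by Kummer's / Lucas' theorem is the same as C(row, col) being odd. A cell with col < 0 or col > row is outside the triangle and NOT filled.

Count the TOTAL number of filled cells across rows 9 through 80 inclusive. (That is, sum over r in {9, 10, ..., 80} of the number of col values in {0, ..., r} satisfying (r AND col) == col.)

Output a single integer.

Answer: 866

Derivation:
r9=1001 pc2: +4 =4
r10=1010 pc2: +4 =8
r11=1011 pc3: +8 =16
r12=1100 pc2: +4 =20
r13=1101 pc3: +8 =28
r14=1110 pc3: +8 =36
r15=1111 pc4: +16 =52
r16=10000 pc1: +2 =54
r17=10001 pc2: +4 =58
r18=10010 pc2: +4 =62
r19=10011 pc3: +8 =70
r20=10100 pc2: +4 =74
r21=10101 pc3: +8 =82
r22=10110 pc3: +8 =90
r23=10111 pc4: +16 =106
r24=11000 pc2: +4 =110
r25=11001 pc3: +8 =118
r26=11010 pc3: +8 =126
r27=11011 pc4: +16 =142
r28=11100 pc3: +8 =150
r29=11101 pc4: +16 =166
r30=11110 pc4: +16 =182
r31=11111 pc5: +32 =214
r32=100000 pc1: +2 =216
r33=100001 pc2: +4 =220
r34=100010 pc2: +4 =224
r35=100011 pc3: +8 =232
r36=100100 pc2: +4 =236
r37=100101 pc3: +8 =244
r38=100110 pc3: +8 =252
r39=100111 pc4: +16 =268
r40=101000 pc2: +4 =272
r41=101001 pc3: +8 =280
r42=101010 pc3: +8 =288
r43=101011 pc4: +16 =304
r44=101100 pc3: +8 =312
r45=101101 pc4: +16 =328
r46=101110 pc4: +16 =344
r47=101111 pc5: +32 =376
r48=110000 pc2: +4 =380
r49=110001 pc3: +8 =388
r50=110010 pc3: +8 =396
r51=110011 pc4: +16 =412
r52=110100 pc3: +8 =420
r53=110101 pc4: +16 =436
r54=110110 pc4: +16 =452
r55=110111 pc5: +32 =484
r56=111000 pc3: +8 =492
r57=111001 pc4: +16 =508
r58=111010 pc4: +16 =524
r59=111011 pc5: +32 =556
r60=111100 pc4: +16 =572
r61=111101 pc5: +32 =604
r62=111110 pc5: +32 =636
r63=111111 pc6: +64 =700
r64=1000000 pc1: +2 =702
r65=1000001 pc2: +4 =706
r66=1000010 pc2: +4 =710
r67=1000011 pc3: +8 =718
r68=1000100 pc2: +4 =722
r69=1000101 pc3: +8 =730
r70=1000110 pc3: +8 =738
r71=1000111 pc4: +16 =754
r72=1001000 pc2: +4 =758
r73=1001001 pc3: +8 =766
r74=1001010 pc3: +8 =774
r75=1001011 pc4: +16 =790
r76=1001100 pc3: +8 =798
r77=1001101 pc4: +16 =814
r78=1001110 pc4: +16 =830
r79=1001111 pc5: +32 =862
r80=1010000 pc2: +4 =866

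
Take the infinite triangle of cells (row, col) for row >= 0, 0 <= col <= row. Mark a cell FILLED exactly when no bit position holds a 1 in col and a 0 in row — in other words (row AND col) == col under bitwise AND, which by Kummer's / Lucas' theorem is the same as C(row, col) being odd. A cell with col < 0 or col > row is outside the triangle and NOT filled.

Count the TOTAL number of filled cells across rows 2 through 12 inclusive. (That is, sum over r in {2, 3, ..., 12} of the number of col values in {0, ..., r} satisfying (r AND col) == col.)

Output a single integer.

r2=10 pc1: +2 =2
r3=11 pc2: +4 =6
r4=100 pc1: +2 =8
r5=101 pc2: +4 =12
r6=110 pc2: +4 =16
r7=111 pc3: +8 =24
r8=1000 pc1: +2 =26
r9=1001 pc2: +4 =30
r10=1010 pc2: +4 =34
r11=1011 pc3: +8 =42
r12=1100 pc2: +4 =46

Answer: 46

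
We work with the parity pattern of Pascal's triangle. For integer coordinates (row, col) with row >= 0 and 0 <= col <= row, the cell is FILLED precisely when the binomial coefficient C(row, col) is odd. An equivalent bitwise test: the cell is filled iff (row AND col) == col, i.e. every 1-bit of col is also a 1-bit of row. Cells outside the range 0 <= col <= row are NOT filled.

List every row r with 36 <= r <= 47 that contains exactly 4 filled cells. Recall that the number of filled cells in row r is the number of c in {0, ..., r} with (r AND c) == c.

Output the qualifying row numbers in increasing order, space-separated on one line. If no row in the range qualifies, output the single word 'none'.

Row r has 2^popcount(r) filled cells, so we need popcount(r) = log2(4) = 2.
Scan r = 36..47 and keep those with exactly 2 one-bits:
r=36=100100 popcount=2 -> KEEP
r=37=100101 popcount=3 -> skip
r=38=100110 popcount=3 -> skip
r=39=100111 popcount=4 -> skip
r=40=101000 popcount=2 -> KEEP
r=41=101001 popcount=3 -> skip
r=42=101010 popcount=3 -> skip
r=43=101011 popcount=4 -> skip
r=44=101100 popcount=3 -> skip
r=45=101101 popcount=4 -> skip
r=46=101110 popcount=4 -> skip
r=47=101111 popcount=5 -> skip
Kept rows: 36 40

Answer: 36 40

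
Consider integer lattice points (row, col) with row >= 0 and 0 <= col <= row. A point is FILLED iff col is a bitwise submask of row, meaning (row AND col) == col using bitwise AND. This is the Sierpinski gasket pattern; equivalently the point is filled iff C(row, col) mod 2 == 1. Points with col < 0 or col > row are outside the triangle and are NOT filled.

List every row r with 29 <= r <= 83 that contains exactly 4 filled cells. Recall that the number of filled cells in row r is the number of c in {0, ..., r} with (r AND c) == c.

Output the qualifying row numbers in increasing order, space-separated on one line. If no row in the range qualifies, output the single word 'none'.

Answer: 33 34 36 40 48 65 66 68 72 80

Derivation:
Row r has 2^popcount(r) filled cells, so we need popcount(r) = log2(4) = 2.
Scan r = 29..83 and keep those with exactly 2 one-bits:
r=29=11101 popcount=4 -> skip
r=30=11110 popcount=4 -> skip
r=31=11111 popcount=5 -> skip
r=32=100000 popcount=1 -> skip
r=33=100001 popcount=2 -> KEEP
r=34=100010 popcount=2 -> KEEP
r=35=100011 popcount=3 -> skip
r=36=100100 popcount=2 -> KEEP
r=37=100101 popcount=3 -> skip
r=38=100110 popcount=3 -> skip
r=39=100111 popcount=4 -> skip
r=40=101000 popcount=2 -> KEEP
r=41=101001 popcount=3 -> skip
r=42=101010 popcount=3 -> skip
r=43=101011 popcount=4 -> skip
r=44=101100 popcount=3 -> skip
r=45=101101 popcount=4 -> skip
r=46=101110 popcount=4 -> skip
r=47=101111 popcount=5 -> skip
r=48=110000 popcount=2 -> KEEP
r=49=110001 popcount=3 -> skip
r=50=110010 popcount=3 -> skip
r=51=110011 popcount=4 -> skip
r=52=110100 popcount=3 -> skip
r=53=110101 popcount=4 -> skip
r=54=110110 popcount=4 -> skip
r=55=110111 popcount=5 -> skip
r=56=111000 popcount=3 -> skip
r=57=111001 popcount=4 -> skip
r=58=111010 popcount=4 -> skip
r=59=111011 popcount=5 -> skip
r=60=111100 popcount=4 -> skip
r=61=111101 popcount=5 -> skip
r=62=111110 popcount=5 -> skip
r=63=111111 popcount=6 -> skip
r=64=1000000 popcount=1 -> skip
r=65=1000001 popcount=2 -> KEEP
r=66=1000010 popcount=2 -> KEEP
r=67=1000011 popcount=3 -> skip
r=68=1000100 popcount=2 -> KEEP
r=69=1000101 popcount=3 -> skip
r=70=1000110 popcount=3 -> skip
r=71=1000111 popcount=4 -> skip
r=72=1001000 popcount=2 -> KEEP
r=73=1001001 popcount=3 -> skip
r=74=1001010 popcount=3 -> skip
r=75=1001011 popcount=4 -> skip
r=76=1001100 popcount=3 -> skip
r=77=1001101 popcount=4 -> skip
r=78=1001110 popcount=4 -> skip
r=79=1001111 popcount=5 -> skip
r=80=1010000 popcount=2 -> KEEP
r=81=1010001 popcount=3 -> skip
r=82=1010010 popcount=3 -> skip
r=83=1010011 popcount=4 -> skip
Kept rows: 33 34 36 40 48 65 66 68 72 80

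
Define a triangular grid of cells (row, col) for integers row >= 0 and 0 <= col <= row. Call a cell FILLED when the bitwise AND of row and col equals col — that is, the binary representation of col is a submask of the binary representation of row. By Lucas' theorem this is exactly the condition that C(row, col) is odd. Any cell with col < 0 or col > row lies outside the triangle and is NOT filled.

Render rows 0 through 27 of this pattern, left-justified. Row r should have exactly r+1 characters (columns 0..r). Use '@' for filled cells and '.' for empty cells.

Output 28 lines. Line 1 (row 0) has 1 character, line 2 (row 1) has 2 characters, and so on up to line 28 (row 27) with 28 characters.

r0=0: @
r1=1: @@
r2=10: @.@
r3=11: @@@@
r4=100: @...@
r5=101: @@..@@
r6=110: @.@.@.@
r7=111: @@@@@@@@
r8=1000: @.......@
r9=1001: @@......@@
r10=1010: @.@.....@.@
r11=1011: @@@@....@@@@
r12=1100: @...@...@...@
r13=1101: @@..@@..@@..@@
r14=1110: @.@.@.@.@.@.@.@
r15=1111: @@@@@@@@@@@@@@@@
r16=10000: @...............@
r17=10001: @@..............@@
r18=10010: @.@.............@.@
r19=10011: @@@@............@@@@
r20=10100: @...@...........@...@
r21=10101: @@..@@..........@@..@@
r22=10110: @.@.@.@.........@.@.@.@
r23=10111: @@@@@@@@........@@@@@@@@
r24=11000: @.......@.......@.......@
r25=11001: @@......@@......@@......@@
r26=11010: @.@.....@.@.....@.@.....@.@
r27=11011: @@@@....@@@@....@@@@....@@@@

Answer: @
@@
@.@
@@@@
@...@
@@..@@
@.@.@.@
@@@@@@@@
@.......@
@@......@@
@.@.....@.@
@@@@....@@@@
@...@...@...@
@@..@@..@@..@@
@.@.@.@.@.@.@.@
@@@@@@@@@@@@@@@@
@...............@
@@..............@@
@.@.............@.@
@@@@............@@@@
@...@...........@...@
@@..@@..........@@..@@
@.@.@.@.........@.@.@.@
@@@@@@@@........@@@@@@@@
@.......@.......@.......@
@@......@@......@@......@@
@.@.....@.@.....@.@.....@.@
@@@@....@@@@....@@@@....@@@@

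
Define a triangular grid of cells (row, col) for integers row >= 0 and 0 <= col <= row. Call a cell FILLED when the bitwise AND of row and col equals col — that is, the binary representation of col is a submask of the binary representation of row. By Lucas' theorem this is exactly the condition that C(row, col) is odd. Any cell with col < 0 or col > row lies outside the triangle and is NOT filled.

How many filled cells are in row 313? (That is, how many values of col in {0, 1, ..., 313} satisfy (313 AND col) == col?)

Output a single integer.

Answer: 32

Derivation:
313 in binary = 100111001
popcount(313) = number of 1-bits in 100111001 = 5
A col c satisfies (313 AND c) == c iff every set bit of c is also set in 313; each of the 5 set bits of 313 can independently be on or off in c.
count = 2^5 = 32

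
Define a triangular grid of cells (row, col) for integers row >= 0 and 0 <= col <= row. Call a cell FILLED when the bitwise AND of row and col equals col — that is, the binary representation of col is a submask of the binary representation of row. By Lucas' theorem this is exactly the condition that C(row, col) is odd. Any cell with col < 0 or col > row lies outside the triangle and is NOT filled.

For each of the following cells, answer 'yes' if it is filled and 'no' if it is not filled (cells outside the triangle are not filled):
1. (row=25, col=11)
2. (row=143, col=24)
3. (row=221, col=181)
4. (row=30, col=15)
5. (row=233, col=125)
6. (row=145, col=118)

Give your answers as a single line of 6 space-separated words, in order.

(25,11): row=0b11001, col=0b1011, row AND col = 0b1001 = 9; 9 != 11 -> empty
(143,24): row=0b10001111, col=0b11000, row AND col = 0b1000 = 8; 8 != 24 -> empty
(221,181): row=0b11011101, col=0b10110101, row AND col = 0b10010101 = 149; 149 != 181 -> empty
(30,15): row=0b11110, col=0b1111, row AND col = 0b1110 = 14; 14 != 15 -> empty
(233,125): row=0b11101001, col=0b1111101, row AND col = 0b1101001 = 105; 105 != 125 -> empty
(145,118): row=0b10010001, col=0b1110110, row AND col = 0b10000 = 16; 16 != 118 -> empty

Answer: no no no no no no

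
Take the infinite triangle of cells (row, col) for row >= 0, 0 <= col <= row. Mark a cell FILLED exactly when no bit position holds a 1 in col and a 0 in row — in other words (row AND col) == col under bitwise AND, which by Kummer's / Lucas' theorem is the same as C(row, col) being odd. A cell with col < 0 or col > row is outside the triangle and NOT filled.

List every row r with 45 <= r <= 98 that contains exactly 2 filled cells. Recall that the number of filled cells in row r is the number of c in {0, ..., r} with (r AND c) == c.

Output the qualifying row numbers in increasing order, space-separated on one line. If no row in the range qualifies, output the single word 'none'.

Row r has 2^popcount(r) filled cells, so we need popcount(r) = log2(2) = 1.
Scan r = 45..98 and keep those with exactly 1 one-bits:
r=45=101101 popcount=4 -> skip
r=46=101110 popcount=4 -> skip
r=47=101111 popcount=5 -> skip
r=48=110000 popcount=2 -> skip
r=49=110001 popcount=3 -> skip
r=50=110010 popcount=3 -> skip
r=51=110011 popcount=4 -> skip
r=52=110100 popcount=3 -> skip
r=53=110101 popcount=4 -> skip
r=54=110110 popcount=4 -> skip
r=55=110111 popcount=5 -> skip
r=56=111000 popcount=3 -> skip
r=57=111001 popcount=4 -> skip
r=58=111010 popcount=4 -> skip
r=59=111011 popcount=5 -> skip
r=60=111100 popcount=4 -> skip
r=61=111101 popcount=5 -> skip
r=62=111110 popcount=5 -> skip
r=63=111111 popcount=6 -> skip
r=64=1000000 popcount=1 -> KEEP
r=65=1000001 popcount=2 -> skip
r=66=1000010 popcount=2 -> skip
r=67=1000011 popcount=3 -> skip
r=68=1000100 popcount=2 -> skip
r=69=1000101 popcount=3 -> skip
r=70=1000110 popcount=3 -> skip
r=71=1000111 popcount=4 -> skip
r=72=1001000 popcount=2 -> skip
r=73=1001001 popcount=3 -> skip
r=74=1001010 popcount=3 -> skip
r=75=1001011 popcount=4 -> skip
r=76=1001100 popcount=3 -> skip
r=77=1001101 popcount=4 -> skip
r=78=1001110 popcount=4 -> skip
r=79=1001111 popcount=5 -> skip
r=80=1010000 popcount=2 -> skip
r=81=1010001 popcount=3 -> skip
r=82=1010010 popcount=3 -> skip
r=83=1010011 popcount=4 -> skip
r=84=1010100 popcount=3 -> skip
r=85=1010101 popcount=4 -> skip
r=86=1010110 popcount=4 -> skip
r=87=1010111 popcount=5 -> skip
r=88=1011000 popcount=3 -> skip
r=89=1011001 popcount=4 -> skip
r=90=1011010 popcount=4 -> skip
r=91=1011011 popcount=5 -> skip
r=92=1011100 popcount=4 -> skip
r=93=1011101 popcount=5 -> skip
r=94=1011110 popcount=5 -> skip
r=95=1011111 popcount=6 -> skip
r=96=1100000 popcount=2 -> skip
r=97=1100001 popcount=3 -> skip
r=98=1100010 popcount=3 -> skip
Kept rows: 64

Answer: 64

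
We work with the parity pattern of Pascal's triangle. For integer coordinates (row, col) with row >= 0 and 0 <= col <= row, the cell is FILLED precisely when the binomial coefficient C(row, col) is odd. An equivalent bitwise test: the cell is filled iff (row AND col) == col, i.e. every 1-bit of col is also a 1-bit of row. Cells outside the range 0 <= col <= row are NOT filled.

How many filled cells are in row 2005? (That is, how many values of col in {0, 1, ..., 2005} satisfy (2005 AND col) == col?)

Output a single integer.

Answer: 256

Derivation:
2005 in binary = 11111010101
popcount(2005) = number of 1-bits in 11111010101 = 8
A col c satisfies (2005 AND c) == c iff every set bit of c is also set in 2005; each of the 8 set bits of 2005 can independently be on or off in c.
count = 2^8 = 256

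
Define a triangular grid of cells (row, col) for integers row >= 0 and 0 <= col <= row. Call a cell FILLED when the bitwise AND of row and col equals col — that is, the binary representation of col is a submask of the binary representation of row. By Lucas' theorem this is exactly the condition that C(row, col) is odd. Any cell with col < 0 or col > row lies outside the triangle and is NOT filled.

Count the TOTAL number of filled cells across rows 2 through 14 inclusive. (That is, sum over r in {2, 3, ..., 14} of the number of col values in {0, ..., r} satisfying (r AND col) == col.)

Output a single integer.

Answer: 62

Derivation:
r2=10 pc1: +2 =2
r3=11 pc2: +4 =6
r4=100 pc1: +2 =8
r5=101 pc2: +4 =12
r6=110 pc2: +4 =16
r7=111 pc3: +8 =24
r8=1000 pc1: +2 =26
r9=1001 pc2: +4 =30
r10=1010 pc2: +4 =34
r11=1011 pc3: +8 =42
r12=1100 pc2: +4 =46
r13=1101 pc3: +8 =54
r14=1110 pc3: +8 =62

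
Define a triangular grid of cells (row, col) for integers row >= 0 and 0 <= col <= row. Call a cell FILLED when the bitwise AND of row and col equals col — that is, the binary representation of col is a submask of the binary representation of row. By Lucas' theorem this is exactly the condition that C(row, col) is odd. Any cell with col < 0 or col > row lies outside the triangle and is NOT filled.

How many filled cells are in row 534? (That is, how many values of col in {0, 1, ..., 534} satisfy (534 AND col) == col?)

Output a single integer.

534 in binary = 1000010110
popcount(534) = number of 1-bits in 1000010110 = 4
A col c satisfies (534 AND c) == c iff every set bit of c is also set in 534; each of the 4 set bits of 534 can independently be on or off in c.
count = 2^4 = 16

Answer: 16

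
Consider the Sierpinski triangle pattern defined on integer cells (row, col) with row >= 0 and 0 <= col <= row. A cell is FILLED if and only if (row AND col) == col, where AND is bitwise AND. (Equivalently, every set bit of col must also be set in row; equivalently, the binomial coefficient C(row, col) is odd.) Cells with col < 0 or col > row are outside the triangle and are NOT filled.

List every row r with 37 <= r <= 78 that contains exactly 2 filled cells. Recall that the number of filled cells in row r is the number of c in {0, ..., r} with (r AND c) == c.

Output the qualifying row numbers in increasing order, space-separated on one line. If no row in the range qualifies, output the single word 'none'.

Row r has 2^popcount(r) filled cells, so we need popcount(r) = log2(2) = 1.
Scan r = 37..78 and keep those with exactly 1 one-bits:
r=37=100101 popcount=3 -> skip
r=38=100110 popcount=3 -> skip
r=39=100111 popcount=4 -> skip
r=40=101000 popcount=2 -> skip
r=41=101001 popcount=3 -> skip
r=42=101010 popcount=3 -> skip
r=43=101011 popcount=4 -> skip
r=44=101100 popcount=3 -> skip
r=45=101101 popcount=4 -> skip
r=46=101110 popcount=4 -> skip
r=47=101111 popcount=5 -> skip
r=48=110000 popcount=2 -> skip
r=49=110001 popcount=3 -> skip
r=50=110010 popcount=3 -> skip
r=51=110011 popcount=4 -> skip
r=52=110100 popcount=3 -> skip
r=53=110101 popcount=4 -> skip
r=54=110110 popcount=4 -> skip
r=55=110111 popcount=5 -> skip
r=56=111000 popcount=3 -> skip
r=57=111001 popcount=4 -> skip
r=58=111010 popcount=4 -> skip
r=59=111011 popcount=5 -> skip
r=60=111100 popcount=4 -> skip
r=61=111101 popcount=5 -> skip
r=62=111110 popcount=5 -> skip
r=63=111111 popcount=6 -> skip
r=64=1000000 popcount=1 -> KEEP
r=65=1000001 popcount=2 -> skip
r=66=1000010 popcount=2 -> skip
r=67=1000011 popcount=3 -> skip
r=68=1000100 popcount=2 -> skip
r=69=1000101 popcount=3 -> skip
r=70=1000110 popcount=3 -> skip
r=71=1000111 popcount=4 -> skip
r=72=1001000 popcount=2 -> skip
r=73=1001001 popcount=3 -> skip
r=74=1001010 popcount=3 -> skip
r=75=1001011 popcount=4 -> skip
r=76=1001100 popcount=3 -> skip
r=77=1001101 popcount=4 -> skip
r=78=1001110 popcount=4 -> skip
Kept rows: 64

Answer: 64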